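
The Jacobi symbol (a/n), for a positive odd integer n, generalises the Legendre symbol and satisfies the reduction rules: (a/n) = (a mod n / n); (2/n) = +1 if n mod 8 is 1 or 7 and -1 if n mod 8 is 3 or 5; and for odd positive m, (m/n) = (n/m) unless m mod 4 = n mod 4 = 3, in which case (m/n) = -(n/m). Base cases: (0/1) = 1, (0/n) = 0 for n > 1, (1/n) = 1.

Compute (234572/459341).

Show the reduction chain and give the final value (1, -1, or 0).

factor out 2^2: 234572 = 2^2·58643; with 459341 mod 8 = 5, (2/459341) = -1; sign now +1; continue with (58643/459341)
flip (58643/459341) -> (459341/58643): both odd, 58643 mod 4 = 3, 459341 mod 4 = 1, so the flip contributes +1; sign now +1
(459341/58643): 459341 mod 58643 = 48840, so (459341/58643) = (48840/58643)
factor out 2^3: 48840 = 2^3·6105; with 58643 mod 8 = 3, (2/58643) = -1; sign now -1; continue with (6105/58643)
flip (6105/58643) -> (58643/6105): both odd, 6105 mod 4 = 1, 58643 mod 4 = 3, so the flip contributes +1; sign now -1
(58643/6105): 58643 mod 6105 = 3698, so (58643/6105) = (3698/6105)
factor out 2^1: 3698 = 2^1·1849; with 6105 mod 8 = 1, (2/6105) = +1; sign now -1; continue with (1849/6105)
flip (1849/6105) -> (6105/1849): both odd, 1849 mod 4 = 1, 6105 mod 4 = 1, so the flip contributes +1; sign now -1
(6105/1849): 6105 mod 1849 = 558, so (6105/1849) = (558/1849)
factor out 2^1: 558 = 2^1·279; with 1849 mod 8 = 1, (2/1849) = +1; sign now -1; continue with (279/1849)
flip (279/1849) -> (1849/279): both odd, 279 mod 4 = 3, 1849 mod 4 = 1, so the flip contributes +1; sign now -1
(1849/279): 1849 mod 279 = 175, so (1849/279) = (175/279)
flip (175/279) -> (279/175): both odd, 175 mod 4 = 3, 279 mod 4 = 3, so the flip contributes -1; sign now +1
(279/175): 279 mod 175 = 104, so (279/175) = (104/175)
factor out 2^3: 104 = 2^3·13; with 175 mod 8 = 7, (2/175) = +1; sign now +1; continue with (13/175)
flip (13/175) -> (175/13): both odd, 13 mod 4 = 1, 175 mod 4 = 3, so the flip contributes +1; sign now +1
(175/13): 175 mod 13 = 6, so (175/13) = (6/13)
factor out 2^1: 6 = 2^1·3; with 13 mod 8 = 5, (2/13) = -1; sign now -1; continue with (3/13)
flip (3/13) -> (13/3): both odd, 3 mod 4 = 3, 13 mod 4 = 1, so the flip contributes +1; sign now -1
(13/3): 13 mod 3 = 1, so (13/3) = (1/3)
reached (1/3) = 1, so the symbol is -1

-1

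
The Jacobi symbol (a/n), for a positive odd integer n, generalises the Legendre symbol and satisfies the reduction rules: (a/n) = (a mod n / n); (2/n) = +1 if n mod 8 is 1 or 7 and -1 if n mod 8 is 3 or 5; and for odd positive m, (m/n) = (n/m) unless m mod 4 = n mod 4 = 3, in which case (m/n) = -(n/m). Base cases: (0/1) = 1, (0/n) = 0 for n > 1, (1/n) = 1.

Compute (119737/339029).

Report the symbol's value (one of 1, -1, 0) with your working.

1

reciprocity: (119737/339029) = +1·(339029/119737) since 119737 mod 4 = 1, 339029 mod 4 = 1; sign now +1
(339029/119737) = (99555/119737)   [reduce mod 119737]
reciprocity: (99555/119737) = +1·(119737/99555) since 99555 mod 4 = 3, 119737 mod 4 = 1; sign now +1
(119737/99555) = (20182/99555)   [reduce mod 99555]
20182 = 2^1·10091; (2/99555) = -1 since 99555 mod 8 = 3, so (20182/99555) = (-1)^1·(10091/99555); sign now -1
reciprocity: (10091/99555) = -1·(99555/10091) since 10091 mod 4 = 3, 99555 mod 4 = 3; sign now +1
(99555/10091) = (8736/10091)   [reduce mod 10091]
8736 = 2^5·273; (2/10091) = -1 since 10091 mod 8 = 3, so (8736/10091) = (-1)^5·(273/10091); sign now -1
reciprocity: (273/10091) = +1·(10091/273) since 273 mod 4 = 1, 10091 mod 4 = 3; sign now -1
(10091/273) = (263/273)   [reduce mod 273]
reciprocity: (263/273) = +1·(273/263) since 263 mod 4 = 3, 273 mod 4 = 1; sign now -1
(273/263) = (10/263)   [reduce mod 263]
10 = 2^1·5; (2/263) = +1 since 263 mod 8 = 7, so (10/263) = (+1)^1·(5/263); sign now -1
reciprocity: (5/263) = +1·(263/5) since 5 mod 4 = 1, 263 mod 4 = 3; sign now -1
(263/5) = (3/5)   [reduce mod 5]
reciprocity: (3/5) = +1·(5/3) since 3 mod 4 = 3, 5 mod 4 = 1; sign now -1
(5/3) = (2/3)   [reduce mod 3]
2 = 2^1·1; (2/3) = -1 since 3 mod 8 = 3, so (2/3) = (-1)^1·(1/3); sign now +1
(1/3) = 1; final value = sign = +1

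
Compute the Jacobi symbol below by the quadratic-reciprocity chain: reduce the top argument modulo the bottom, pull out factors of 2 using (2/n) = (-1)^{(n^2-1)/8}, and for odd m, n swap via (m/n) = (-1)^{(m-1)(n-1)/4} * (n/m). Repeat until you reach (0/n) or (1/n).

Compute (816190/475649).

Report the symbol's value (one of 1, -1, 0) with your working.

(816190/475649) = (340541/475649)   [reduce mod 475649]
reciprocity: (340541/475649) = +1·(475649/340541) since 340541 mod 4 = 1, 475649 mod 4 = 1; sign now +1
(475649/340541) = (135108/340541)   [reduce mod 340541]
135108 = 2^2·33777; (2/340541) = -1 since 340541 mod 8 = 5, so (135108/340541) = (-1)^2·(33777/340541); sign now +1
reciprocity: (33777/340541) = +1·(340541/33777) since 33777 mod 4 = 1, 340541 mod 4 = 1; sign now +1
(340541/33777) = (2771/33777)   [reduce mod 33777]
reciprocity: (2771/33777) = +1·(33777/2771) since 2771 mod 4 = 3, 33777 mod 4 = 1; sign now +1
(33777/2771) = (525/2771)   [reduce mod 2771]
reciprocity: (525/2771) = +1·(2771/525) since 525 mod 4 = 1, 2771 mod 4 = 3; sign now +1
(2771/525) = (146/525)   [reduce mod 525]
146 = 2^1·73; (2/525) = -1 since 525 mod 8 = 5, so (146/525) = (-1)^1·(73/525); sign now -1
reciprocity: (73/525) = +1·(525/73) since 73 mod 4 = 1, 525 mod 4 = 1; sign now -1
(525/73) = (14/73)   [reduce mod 73]
14 = 2^1·7; (2/73) = +1 since 73 mod 8 = 1, so (14/73) = (+1)^1·(7/73); sign now -1
reciprocity: (7/73) = +1·(73/7) since 7 mod 4 = 3, 73 mod 4 = 1; sign now -1
(73/7) = (3/7)   [reduce mod 7]
reciprocity: (3/7) = -1·(7/3) since 3 mod 4 = 3, 7 mod 4 = 3; sign now +1
(7/3) = (1/3)   [reduce mod 3]
(1/3) = 1; final value = sign = +1

1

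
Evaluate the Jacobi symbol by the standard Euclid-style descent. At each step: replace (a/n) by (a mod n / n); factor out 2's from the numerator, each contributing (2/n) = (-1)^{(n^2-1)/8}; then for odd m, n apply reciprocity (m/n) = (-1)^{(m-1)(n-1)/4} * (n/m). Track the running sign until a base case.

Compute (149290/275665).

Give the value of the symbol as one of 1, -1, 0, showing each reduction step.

0

factor out 2^1: 149290 = 2^1·74645; with 275665 mod 8 = 1, (2/275665) = +1; sign now +1; continue with (74645/275665)
flip (74645/275665) -> (275665/74645): both odd, 74645 mod 4 = 1, 275665 mod 4 = 1, so the flip contributes +1; sign now +1
(275665/74645): 275665 mod 74645 = 51730, so (275665/74645) = (51730/74645)
factor out 2^1: 51730 = 2^1·25865; with 74645 mod 8 = 5, (2/74645) = -1; sign now -1; continue with (25865/74645)
flip (25865/74645) -> (74645/25865): both odd, 25865 mod 4 = 1, 74645 mod 4 = 1, so the flip contributes +1; sign now -1
(74645/25865): 74645 mod 25865 = 22915, so (74645/25865) = (22915/25865)
flip (22915/25865) -> (25865/22915): both odd, 22915 mod 4 = 3, 25865 mod 4 = 1, so the flip contributes +1; sign now -1
(25865/22915): 25865 mod 22915 = 2950, so (25865/22915) = (2950/22915)
factor out 2^1: 2950 = 2^1·1475; with 22915 mod 8 = 3, (2/22915) = -1; sign now +1; continue with (1475/22915)
flip (1475/22915) -> (22915/1475): both odd, 1475 mod 4 = 3, 22915 mod 4 = 3, so the flip contributes -1; sign now -1
(22915/1475): 22915 mod 1475 = 790, so (22915/1475) = (790/1475)
factor out 2^1: 790 = 2^1·395; with 1475 mod 8 = 3, (2/1475) = -1; sign now +1; continue with (395/1475)
flip (395/1475) -> (1475/395): both odd, 395 mod 4 = 3, 1475 mod 4 = 3, so the flip contributes -1; sign now -1
(1475/395): 1475 mod 395 = 290, so (1475/395) = (290/395)
factor out 2^1: 290 = 2^1·145; with 395 mod 8 = 3, (2/395) = -1; sign now +1; continue with (145/395)
flip (145/395) -> (395/145): both odd, 145 mod 4 = 1, 395 mod 4 = 3, so the flip contributes +1; sign now +1
(395/145): 395 mod 145 = 105, so (395/145) = (105/145)
flip (105/145) -> (145/105): both odd, 105 mod 4 = 1, 145 mod 4 = 1, so the flip contributes +1; sign now +1
(145/105): 145 mod 105 = 40, so (145/105) = (40/105)
factor out 2^3: 40 = 2^3·5; with 105 mod 8 = 1, (2/105) = +1; sign now +1; continue with (5/105)
flip (5/105) -> (105/5): both odd, 5 mod 4 = 1, 105 mod 4 = 1, so the flip contributes +1; sign now +1
(105/5): 105 mod 5 = 0, so (105/5) = (0/5)
reached (0/5); gcd(a, n) > 1, so (0/5) = 0 and the symbol is 0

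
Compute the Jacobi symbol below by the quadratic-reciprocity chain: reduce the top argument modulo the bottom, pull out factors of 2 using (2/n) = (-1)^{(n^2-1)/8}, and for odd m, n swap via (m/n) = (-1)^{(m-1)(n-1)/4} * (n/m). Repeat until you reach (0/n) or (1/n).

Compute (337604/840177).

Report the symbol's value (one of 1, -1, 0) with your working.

337604 = 2^2·84401; (2/840177) = +1 since 840177 mod 8 = 1, so (337604/840177) = (+1)^2·(84401/840177); sign now +1
reciprocity: (84401/840177) = +1·(840177/84401) since 84401 mod 4 = 1, 840177 mod 4 = 1; sign now +1
(840177/84401) = (80568/84401)   [reduce mod 84401]
80568 = 2^3·10071; (2/84401) = +1 since 84401 mod 8 = 1, so (80568/84401) = (+1)^3·(10071/84401); sign now +1
reciprocity: (10071/84401) = +1·(84401/10071) since 10071 mod 4 = 3, 84401 mod 4 = 1; sign now +1
(84401/10071) = (3833/10071)   [reduce mod 10071]
reciprocity: (3833/10071) = +1·(10071/3833) since 3833 mod 4 = 1, 10071 mod 4 = 3; sign now +1
(10071/3833) = (2405/3833)   [reduce mod 3833]
reciprocity: (2405/3833) = +1·(3833/2405) since 2405 mod 4 = 1, 3833 mod 4 = 1; sign now +1
(3833/2405) = (1428/2405)   [reduce mod 2405]
1428 = 2^2·357; (2/2405) = -1 since 2405 mod 8 = 5, so (1428/2405) = (-1)^2·(357/2405); sign now +1
reciprocity: (357/2405) = +1·(2405/357) since 357 mod 4 = 1, 2405 mod 4 = 1; sign now +1
(2405/357) = (263/357)   [reduce mod 357]
reciprocity: (263/357) = +1·(357/263) since 263 mod 4 = 3, 357 mod 4 = 1; sign now +1
(357/263) = (94/263)   [reduce mod 263]
94 = 2^1·47; (2/263) = +1 since 263 mod 8 = 7, so (94/263) = (+1)^1·(47/263); sign now +1
reciprocity: (47/263) = -1·(263/47) since 47 mod 4 = 3, 263 mod 4 = 3; sign now -1
(263/47) = (28/47)   [reduce mod 47]
28 = 2^2·7; (2/47) = +1 since 47 mod 8 = 7, so (28/47) = (+1)^2·(7/47); sign now -1
reciprocity: (7/47) = -1·(47/7) since 7 mod 4 = 3, 47 mod 4 = 3; sign now +1
(47/7) = (5/7)   [reduce mod 7]
reciprocity: (5/7) = +1·(7/5) since 5 mod 4 = 1, 7 mod 4 = 3; sign now +1
(7/5) = (2/5)   [reduce mod 5]
2 = 2^1·1; (2/5) = -1 since 5 mod 8 = 5, so (2/5) = (-1)^1·(1/5); sign now -1
(1/5) = 1; final value = sign = -1

-1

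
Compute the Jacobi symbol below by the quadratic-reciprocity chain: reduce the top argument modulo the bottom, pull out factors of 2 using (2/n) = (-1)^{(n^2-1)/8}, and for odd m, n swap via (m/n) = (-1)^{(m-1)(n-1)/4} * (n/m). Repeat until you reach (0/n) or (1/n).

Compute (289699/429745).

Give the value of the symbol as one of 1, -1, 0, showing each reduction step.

flip (289699/429745) -> (429745/289699): both odd, 289699 mod 4 = 3, 429745 mod 4 = 1, so the flip contributes +1; sign now +1
(429745/289699): 429745 mod 289699 = 140046, so (429745/289699) = (140046/289699)
factor out 2^1: 140046 = 2^1·70023; with 289699 mod 8 = 3, (2/289699) = -1; sign now -1; continue with (70023/289699)
flip (70023/289699) -> (289699/70023): both odd, 70023 mod 4 = 3, 289699 mod 4 = 3, so the flip contributes -1; sign now +1
(289699/70023): 289699 mod 70023 = 9607, so (289699/70023) = (9607/70023)
flip (9607/70023) -> (70023/9607): both odd, 9607 mod 4 = 3, 70023 mod 4 = 3, so the flip contributes -1; sign now -1
(70023/9607): 70023 mod 9607 = 2774, so (70023/9607) = (2774/9607)
factor out 2^1: 2774 = 2^1·1387; with 9607 mod 8 = 7, (2/9607) = +1; sign now -1; continue with (1387/9607)
flip (1387/9607) -> (9607/1387): both odd, 1387 mod 4 = 3, 9607 mod 4 = 3, so the flip contributes -1; sign now +1
(9607/1387): 9607 mod 1387 = 1285, so (9607/1387) = (1285/1387)
flip (1285/1387) -> (1387/1285): both odd, 1285 mod 4 = 1, 1387 mod 4 = 3, so the flip contributes +1; sign now +1
(1387/1285): 1387 mod 1285 = 102, so (1387/1285) = (102/1285)
factor out 2^1: 102 = 2^1·51; with 1285 mod 8 = 5, (2/1285) = -1; sign now -1; continue with (51/1285)
flip (51/1285) -> (1285/51): both odd, 51 mod 4 = 3, 1285 mod 4 = 1, so the flip contributes +1; sign now -1
(1285/51): 1285 mod 51 = 10, so (1285/51) = (10/51)
factor out 2^1: 10 = 2^1·5; with 51 mod 8 = 3, (2/51) = -1; sign now +1; continue with (5/51)
flip (5/51) -> (51/5): both odd, 5 mod 4 = 1, 51 mod 4 = 3, so the flip contributes +1; sign now +1
(51/5): 51 mod 5 = 1, so (51/5) = (1/5)
reached (1/5) = 1, so the symbol is +1

1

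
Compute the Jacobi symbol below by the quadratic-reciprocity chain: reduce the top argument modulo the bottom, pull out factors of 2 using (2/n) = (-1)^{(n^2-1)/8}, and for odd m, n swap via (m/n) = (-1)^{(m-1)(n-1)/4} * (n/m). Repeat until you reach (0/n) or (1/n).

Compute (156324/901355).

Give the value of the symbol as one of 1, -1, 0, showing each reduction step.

156324 = 2^2·39081; (2/901355) = -1 since 901355 mod 8 = 3, so (156324/901355) = (-1)^2·(39081/901355); sign now +1
reciprocity: (39081/901355) = +1·(901355/39081) since 39081 mod 4 = 1, 901355 mod 4 = 3; sign now +1
(901355/39081) = (2492/39081)   [reduce mod 39081]
2492 = 2^2·623; (2/39081) = +1 since 39081 mod 8 = 1, so (2492/39081) = (+1)^2·(623/39081); sign now +1
reciprocity: (623/39081) = +1·(39081/623) since 623 mod 4 = 3, 39081 mod 4 = 1; sign now +1
(39081/623) = (455/623)   [reduce mod 623]
reciprocity: (455/623) = -1·(623/455) since 455 mod 4 = 3, 623 mod 4 = 3; sign now -1
(623/455) = (168/455)   [reduce mod 455]
168 = 2^3·21; (2/455) = +1 since 455 mod 8 = 7, so (168/455) = (+1)^3·(21/455); sign now -1
reciprocity: (21/455) = +1·(455/21) since 21 mod 4 = 1, 455 mod 4 = 3; sign now -1
(455/21) = (14/21)   [reduce mod 21]
14 = 2^1·7; (2/21) = -1 since 21 mod 8 = 5, so (14/21) = (-1)^1·(7/21); sign now +1
reciprocity: (7/21) = +1·(21/7) since 7 mod 4 = 3, 21 mod 4 = 1; sign now +1
(21/7) = (0/7)   [reduce mod 7]
(0/7) = 0   [gcd(a, n) > 1]; final value = 0

0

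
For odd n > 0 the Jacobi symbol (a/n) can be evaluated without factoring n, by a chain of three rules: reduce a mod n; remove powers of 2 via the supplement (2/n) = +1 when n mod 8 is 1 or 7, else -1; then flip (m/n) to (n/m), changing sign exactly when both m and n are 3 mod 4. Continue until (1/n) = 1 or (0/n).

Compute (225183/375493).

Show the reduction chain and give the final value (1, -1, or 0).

flip (225183/375493) -> (375493/225183): both odd, 225183 mod 4 = 3, 375493 mod 4 = 1, so the flip contributes +1; sign now +1
(375493/225183): 375493 mod 225183 = 150310, so (375493/225183) = (150310/225183)
factor out 2^1: 150310 = 2^1·75155; with 225183 mod 8 = 7, (2/225183) = +1; sign now +1; continue with (75155/225183)
flip (75155/225183) -> (225183/75155): both odd, 75155 mod 4 = 3, 225183 mod 4 = 3, so the flip contributes -1; sign now -1
(225183/75155): 225183 mod 75155 = 74873, so (225183/75155) = (74873/75155)
flip (74873/75155) -> (75155/74873): both odd, 74873 mod 4 = 1, 75155 mod 4 = 3, so the flip contributes +1; sign now -1
(75155/74873): 75155 mod 74873 = 282, so (75155/74873) = (282/74873)
factor out 2^1: 282 = 2^1·141; with 74873 mod 8 = 1, (2/74873) = +1; sign now -1; continue with (141/74873)
flip (141/74873) -> (74873/141): both odd, 141 mod 4 = 1, 74873 mod 4 = 1, so the flip contributes +1; sign now -1
(74873/141): 74873 mod 141 = 2, so (74873/141) = (2/141)
factor out 2^1: 2 = 2^1·1; with 141 mod 8 = 5, (2/141) = -1; sign now +1; continue with (1/141)
reached (1/141) = 1, so the symbol is +1

1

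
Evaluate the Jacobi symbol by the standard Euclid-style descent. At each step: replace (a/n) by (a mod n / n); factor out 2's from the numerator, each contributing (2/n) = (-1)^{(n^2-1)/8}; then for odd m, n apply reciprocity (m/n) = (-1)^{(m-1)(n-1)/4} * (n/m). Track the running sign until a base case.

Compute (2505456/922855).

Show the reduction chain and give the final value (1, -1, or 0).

1

(2505456/922855): 2505456 mod 922855 = 659746, so (2505456/922855) = (659746/922855)
factor out 2^1: 659746 = 2^1·329873; with 922855 mod 8 = 7, (2/922855) = +1; sign now +1; continue with (329873/922855)
flip (329873/922855) -> (922855/329873): both odd, 329873 mod 4 = 1, 922855 mod 4 = 3, so the flip contributes +1; sign now +1
(922855/329873): 922855 mod 329873 = 263109, so (922855/329873) = (263109/329873)
flip (263109/329873) -> (329873/263109): both odd, 263109 mod 4 = 1, 329873 mod 4 = 1, so the flip contributes +1; sign now +1
(329873/263109): 329873 mod 263109 = 66764, so (329873/263109) = (66764/263109)
factor out 2^2: 66764 = 2^2·16691; with 263109 mod 8 = 5, (2/263109) = -1; sign now +1; continue with (16691/263109)
flip (16691/263109) -> (263109/16691): both odd, 16691 mod 4 = 3, 263109 mod 4 = 1, so the flip contributes +1; sign now +1
(263109/16691): 263109 mod 16691 = 12744, so (263109/16691) = (12744/16691)
factor out 2^3: 12744 = 2^3·1593; with 16691 mod 8 = 3, (2/16691) = -1; sign now -1; continue with (1593/16691)
flip (1593/16691) -> (16691/1593): both odd, 1593 mod 4 = 1, 16691 mod 4 = 3, so the flip contributes +1; sign now -1
(16691/1593): 16691 mod 1593 = 761, so (16691/1593) = (761/1593)
flip (761/1593) -> (1593/761): both odd, 761 mod 4 = 1, 1593 mod 4 = 1, so the flip contributes +1; sign now -1
(1593/761): 1593 mod 761 = 71, so (1593/761) = (71/761)
flip (71/761) -> (761/71): both odd, 71 mod 4 = 3, 761 mod 4 = 1, so the flip contributes +1; sign now -1
(761/71): 761 mod 71 = 51, so (761/71) = (51/71)
flip (51/71) -> (71/51): both odd, 51 mod 4 = 3, 71 mod 4 = 3, so the flip contributes -1; sign now +1
(71/51): 71 mod 51 = 20, so (71/51) = (20/51)
factor out 2^2: 20 = 2^2·5; with 51 mod 8 = 3, (2/51) = -1; sign now +1; continue with (5/51)
flip (5/51) -> (51/5): both odd, 5 mod 4 = 1, 51 mod 4 = 3, so the flip contributes +1; sign now +1
(51/5): 51 mod 5 = 1, so (51/5) = (1/5)
reached (1/5) = 1, so the symbol is +1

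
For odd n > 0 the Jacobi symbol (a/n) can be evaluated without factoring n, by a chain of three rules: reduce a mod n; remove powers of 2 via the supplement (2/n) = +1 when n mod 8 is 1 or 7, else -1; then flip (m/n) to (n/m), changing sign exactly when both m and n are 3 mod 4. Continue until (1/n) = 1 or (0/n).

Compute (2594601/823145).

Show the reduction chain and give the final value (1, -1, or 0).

(2594601/823145) = (125166/823145)   [reduce mod 823145]
125166 = 2^1·62583; (2/823145) = +1 since 823145 mod 8 = 1, so (125166/823145) = (+1)^1·(62583/823145); sign now +1
reciprocity: (62583/823145) = +1·(823145/62583) since 62583 mod 4 = 3, 823145 mod 4 = 1; sign now +1
(823145/62583) = (9566/62583)   [reduce mod 62583]
9566 = 2^1·4783; (2/62583) = +1 since 62583 mod 8 = 7, so (9566/62583) = (+1)^1·(4783/62583); sign now +1
reciprocity: (4783/62583) = -1·(62583/4783) since 4783 mod 4 = 3, 62583 mod 4 = 3; sign now -1
(62583/4783) = (404/4783)   [reduce mod 4783]
404 = 2^2·101; (2/4783) = +1 since 4783 mod 8 = 7, so (404/4783) = (+1)^2·(101/4783); sign now -1
reciprocity: (101/4783) = +1·(4783/101) since 101 mod 4 = 1, 4783 mod 4 = 3; sign now -1
(4783/101) = (36/101)   [reduce mod 101]
36 = 2^2·9; (2/101) = -1 since 101 mod 8 = 5, so (36/101) = (-1)^2·(9/101); sign now -1
reciprocity: (9/101) = +1·(101/9) since 9 mod 4 = 1, 101 mod 4 = 1; sign now -1
(101/9) = (2/9)   [reduce mod 9]
2 = 2^1·1; (2/9) = +1 since 9 mod 8 = 1, so (2/9) = (+1)^1·(1/9); sign now -1
(1/9) = 1; final value = sign = -1

-1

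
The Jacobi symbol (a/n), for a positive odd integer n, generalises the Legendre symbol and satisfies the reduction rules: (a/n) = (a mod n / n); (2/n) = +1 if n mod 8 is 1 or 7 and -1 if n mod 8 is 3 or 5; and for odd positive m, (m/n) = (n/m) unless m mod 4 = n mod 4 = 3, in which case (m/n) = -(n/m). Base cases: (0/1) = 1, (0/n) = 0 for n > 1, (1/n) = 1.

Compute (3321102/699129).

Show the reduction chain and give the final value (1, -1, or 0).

(3321102/699129): 3321102 mod 699129 = 524586, so (3321102/699129) = (524586/699129)
factor out 2^1: 524586 = 2^1·262293; with 699129 mod 8 = 1, (2/699129) = +1; sign now +1; continue with (262293/699129)
flip (262293/699129) -> (699129/262293): both odd, 262293 mod 4 = 1, 699129 mod 4 = 1, so the flip contributes +1; sign now +1
(699129/262293): 699129 mod 262293 = 174543, so (699129/262293) = (174543/262293)
flip (174543/262293) -> (262293/174543): both odd, 174543 mod 4 = 3, 262293 mod 4 = 1, so the flip contributes +1; sign now +1
(262293/174543): 262293 mod 174543 = 87750, so (262293/174543) = (87750/174543)
factor out 2^1: 87750 = 2^1·43875; with 174543 mod 8 = 7, (2/174543) = +1; sign now +1; continue with (43875/174543)
flip (43875/174543) -> (174543/43875): both odd, 43875 mod 4 = 3, 174543 mod 4 = 3, so the flip contributes -1; sign now -1
(174543/43875): 174543 mod 43875 = 42918, so (174543/43875) = (42918/43875)
factor out 2^1: 42918 = 2^1·21459; with 43875 mod 8 = 3, (2/43875) = -1; sign now +1; continue with (21459/43875)
flip (21459/43875) -> (43875/21459): both odd, 21459 mod 4 = 3, 43875 mod 4 = 3, so the flip contributes -1; sign now -1
(43875/21459): 43875 mod 21459 = 957, so (43875/21459) = (957/21459)
flip (957/21459) -> (21459/957): both odd, 957 mod 4 = 1, 21459 mod 4 = 3, so the flip contributes +1; sign now -1
(21459/957): 21459 mod 957 = 405, so (21459/957) = (405/957)
flip (405/957) -> (957/405): both odd, 405 mod 4 = 1, 957 mod 4 = 1, so the flip contributes +1; sign now -1
(957/405): 957 mod 405 = 147, so (957/405) = (147/405)
flip (147/405) -> (405/147): both odd, 147 mod 4 = 3, 405 mod 4 = 1, so the flip contributes +1; sign now -1
(405/147): 405 mod 147 = 111, so (405/147) = (111/147)
flip (111/147) -> (147/111): both odd, 111 mod 4 = 3, 147 mod 4 = 3, so the flip contributes -1; sign now +1
(147/111): 147 mod 111 = 36, so (147/111) = (36/111)
factor out 2^2: 36 = 2^2·9; with 111 mod 8 = 7, (2/111) = +1; sign now +1; continue with (9/111)
flip (9/111) -> (111/9): both odd, 9 mod 4 = 1, 111 mod 4 = 3, so the flip contributes +1; sign now +1
(111/9): 111 mod 9 = 3, so (111/9) = (3/9)
flip (3/9) -> (9/3): both odd, 3 mod 4 = 3, 9 mod 4 = 1, so the flip contributes +1; sign now +1
(9/3): 9 mod 3 = 0, so (9/3) = (0/3)
reached (0/3); gcd(a, n) > 1, so (0/3) = 0 and the symbol is 0

0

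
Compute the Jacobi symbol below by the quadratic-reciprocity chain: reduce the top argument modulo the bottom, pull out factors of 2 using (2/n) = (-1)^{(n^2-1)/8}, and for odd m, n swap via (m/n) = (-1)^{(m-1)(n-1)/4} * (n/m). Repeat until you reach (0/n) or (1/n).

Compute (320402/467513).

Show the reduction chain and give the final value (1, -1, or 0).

-1

320402 = 2^1·160201; (2/467513) = +1 since 467513 mod 8 = 1, so (320402/467513) = (+1)^1·(160201/467513); sign now +1
reciprocity: (160201/467513) = +1·(467513/160201) since 160201 mod 4 = 1, 467513 mod 4 = 1; sign now +1
(467513/160201) = (147111/160201)   [reduce mod 160201]
reciprocity: (147111/160201) = +1·(160201/147111) since 147111 mod 4 = 3, 160201 mod 4 = 1; sign now +1
(160201/147111) = (13090/147111)   [reduce mod 147111]
13090 = 2^1·6545; (2/147111) = +1 since 147111 mod 8 = 7, so (13090/147111) = (+1)^1·(6545/147111); sign now +1
reciprocity: (6545/147111) = +1·(147111/6545) since 6545 mod 4 = 1, 147111 mod 4 = 3; sign now +1
(147111/6545) = (3121/6545)   [reduce mod 6545]
reciprocity: (3121/6545) = +1·(6545/3121) since 3121 mod 4 = 1, 6545 mod 4 = 1; sign now +1
(6545/3121) = (303/3121)   [reduce mod 3121]
reciprocity: (303/3121) = +1·(3121/303) since 303 mod 4 = 3, 3121 mod 4 = 1; sign now +1
(3121/303) = (91/303)   [reduce mod 303]
reciprocity: (91/303) = -1·(303/91) since 91 mod 4 = 3, 303 mod 4 = 3; sign now -1
(303/91) = (30/91)   [reduce mod 91]
30 = 2^1·15; (2/91) = -1 since 91 mod 8 = 3, so (30/91) = (-1)^1·(15/91); sign now +1
reciprocity: (15/91) = -1·(91/15) since 15 mod 4 = 3, 91 mod 4 = 3; sign now -1
(91/15) = (1/15)   [reduce mod 15]
(1/15) = 1; final value = sign = -1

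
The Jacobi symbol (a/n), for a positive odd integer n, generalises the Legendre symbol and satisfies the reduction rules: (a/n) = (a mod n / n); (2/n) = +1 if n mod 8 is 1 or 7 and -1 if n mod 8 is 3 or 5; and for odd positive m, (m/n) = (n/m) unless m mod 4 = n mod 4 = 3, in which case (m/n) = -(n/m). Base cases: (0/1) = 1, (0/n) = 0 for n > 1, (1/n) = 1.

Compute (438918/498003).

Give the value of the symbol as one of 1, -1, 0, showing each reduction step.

0

factor out 2^1: 438918 = 2^1·219459; with 498003 mod 8 = 3, (2/498003) = -1; sign now -1; continue with (219459/498003)
flip (219459/498003) -> (498003/219459): both odd, 219459 mod 4 = 3, 498003 mod 4 = 3, so the flip contributes -1; sign now +1
(498003/219459): 498003 mod 219459 = 59085, so (498003/219459) = (59085/219459)
flip (59085/219459) -> (219459/59085): both odd, 59085 mod 4 = 1, 219459 mod 4 = 3, so the flip contributes +1; sign now +1
(219459/59085): 219459 mod 59085 = 42204, so (219459/59085) = (42204/59085)
factor out 2^2: 42204 = 2^2·10551; with 59085 mod 8 = 5, (2/59085) = -1; sign now +1; continue with (10551/59085)
flip (10551/59085) -> (59085/10551): both odd, 10551 mod 4 = 3, 59085 mod 4 = 1, so the flip contributes +1; sign now +1
(59085/10551): 59085 mod 10551 = 6330, so (59085/10551) = (6330/10551)
factor out 2^1: 6330 = 2^1·3165; with 10551 mod 8 = 7, (2/10551) = +1; sign now +1; continue with (3165/10551)
flip (3165/10551) -> (10551/3165): both odd, 3165 mod 4 = 1, 10551 mod 4 = 3, so the flip contributes +1; sign now +1
(10551/3165): 10551 mod 3165 = 1056, so (10551/3165) = (1056/3165)
factor out 2^5: 1056 = 2^5·33; with 3165 mod 8 = 5, (2/3165) = -1; sign now -1; continue with (33/3165)
flip (33/3165) -> (3165/33): both odd, 33 mod 4 = 1, 3165 mod 4 = 1, so the flip contributes +1; sign now -1
(3165/33): 3165 mod 33 = 30, so (3165/33) = (30/33)
factor out 2^1: 30 = 2^1·15; with 33 mod 8 = 1, (2/33) = +1; sign now -1; continue with (15/33)
flip (15/33) -> (33/15): both odd, 15 mod 4 = 3, 33 mod 4 = 1, so the flip contributes +1; sign now -1
(33/15): 33 mod 15 = 3, so (33/15) = (3/15)
flip (3/15) -> (15/3): both odd, 3 mod 4 = 3, 15 mod 4 = 3, so the flip contributes -1; sign now +1
(15/3): 15 mod 3 = 0, so (15/3) = (0/3)
reached (0/3); gcd(a, n) > 1, so (0/3) = 0 and the symbol is 0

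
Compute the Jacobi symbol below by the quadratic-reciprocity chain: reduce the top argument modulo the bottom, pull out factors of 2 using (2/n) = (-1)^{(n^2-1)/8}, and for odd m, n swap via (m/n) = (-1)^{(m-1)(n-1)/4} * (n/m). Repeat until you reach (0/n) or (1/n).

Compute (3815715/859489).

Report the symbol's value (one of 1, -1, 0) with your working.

1

(3815715/859489) = (377759/859489)   [reduce mod 859489]
reciprocity: (377759/859489) = +1·(859489/377759) since 377759 mod 4 = 3, 859489 mod 4 = 1; sign now +1
(859489/377759) = (103971/377759)   [reduce mod 377759]
reciprocity: (103971/377759) = -1·(377759/103971) since 103971 mod 4 = 3, 377759 mod 4 = 3; sign now -1
(377759/103971) = (65846/103971)   [reduce mod 103971]
65846 = 2^1·32923; (2/103971) = -1 since 103971 mod 8 = 3, so (65846/103971) = (-1)^1·(32923/103971); sign now +1
reciprocity: (32923/103971) = -1·(103971/32923) since 32923 mod 4 = 3, 103971 mod 4 = 3; sign now -1
(103971/32923) = (5202/32923)   [reduce mod 32923]
5202 = 2^1·2601; (2/32923) = -1 since 32923 mod 8 = 3, so (5202/32923) = (-1)^1·(2601/32923); sign now +1
reciprocity: (2601/32923) = +1·(32923/2601) since 2601 mod 4 = 1, 32923 mod 4 = 3; sign now +1
(32923/2601) = (1711/2601)   [reduce mod 2601]
reciprocity: (1711/2601) = +1·(2601/1711) since 1711 mod 4 = 3, 2601 mod 4 = 1; sign now +1
(2601/1711) = (890/1711)   [reduce mod 1711]
890 = 2^1·445; (2/1711) = +1 since 1711 mod 8 = 7, so (890/1711) = (+1)^1·(445/1711); sign now +1
reciprocity: (445/1711) = +1·(1711/445) since 445 mod 4 = 1, 1711 mod 4 = 3; sign now +1
(1711/445) = (376/445)   [reduce mod 445]
376 = 2^3·47; (2/445) = -1 since 445 mod 8 = 5, so (376/445) = (-1)^3·(47/445); sign now -1
reciprocity: (47/445) = +1·(445/47) since 47 mod 4 = 3, 445 mod 4 = 1; sign now -1
(445/47) = (22/47)   [reduce mod 47]
22 = 2^1·11; (2/47) = +1 since 47 mod 8 = 7, so (22/47) = (+1)^1·(11/47); sign now -1
reciprocity: (11/47) = -1·(47/11) since 11 mod 4 = 3, 47 mod 4 = 3; sign now +1
(47/11) = (3/11)   [reduce mod 11]
reciprocity: (3/11) = -1·(11/3) since 3 mod 4 = 3, 11 mod 4 = 3; sign now -1
(11/3) = (2/3)   [reduce mod 3]
2 = 2^1·1; (2/3) = -1 since 3 mod 8 = 3, so (2/3) = (-1)^1·(1/3); sign now +1
(1/3) = 1; final value = sign = +1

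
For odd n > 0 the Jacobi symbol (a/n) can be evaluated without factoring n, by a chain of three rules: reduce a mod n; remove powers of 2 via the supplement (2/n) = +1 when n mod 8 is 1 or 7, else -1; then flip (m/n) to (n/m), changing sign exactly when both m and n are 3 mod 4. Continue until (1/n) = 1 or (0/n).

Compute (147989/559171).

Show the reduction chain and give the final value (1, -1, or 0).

reciprocity: (147989/559171) = +1·(559171/147989) since 147989 mod 4 = 1, 559171 mod 4 = 3; sign now +1
(559171/147989) = (115204/147989)   [reduce mod 147989]
115204 = 2^2·28801; (2/147989) = -1 since 147989 mod 8 = 5, so (115204/147989) = (-1)^2·(28801/147989); sign now +1
reciprocity: (28801/147989) = +1·(147989/28801) since 28801 mod 4 = 1, 147989 mod 4 = 1; sign now +1
(147989/28801) = (3984/28801)   [reduce mod 28801]
3984 = 2^4·249; (2/28801) = +1 since 28801 mod 8 = 1, so (3984/28801) = (+1)^4·(249/28801); sign now +1
reciprocity: (249/28801) = +1·(28801/249) since 249 mod 4 = 1, 28801 mod 4 = 1; sign now +1
(28801/249) = (166/249)   [reduce mod 249]
166 = 2^1·83; (2/249) = +1 since 249 mod 8 = 1, so (166/249) = (+1)^1·(83/249); sign now +1
reciprocity: (83/249) = +1·(249/83) since 83 mod 4 = 3, 249 mod 4 = 1; sign now +1
(249/83) = (0/83)   [reduce mod 83]
(0/83) = 0   [gcd(a, n) > 1]; final value = 0

0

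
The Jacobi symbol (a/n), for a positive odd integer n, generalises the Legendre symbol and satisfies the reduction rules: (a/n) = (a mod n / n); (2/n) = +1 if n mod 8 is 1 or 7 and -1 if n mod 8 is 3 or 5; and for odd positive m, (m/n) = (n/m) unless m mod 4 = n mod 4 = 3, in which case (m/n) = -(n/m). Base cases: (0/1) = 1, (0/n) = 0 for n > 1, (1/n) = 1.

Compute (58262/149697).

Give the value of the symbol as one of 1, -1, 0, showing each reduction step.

-1

58262 = 2^1·29131; (2/149697) = +1 since 149697 mod 8 = 1, so (58262/149697) = (+1)^1·(29131/149697); sign now +1
reciprocity: (29131/149697) = +1·(149697/29131) since 29131 mod 4 = 3, 149697 mod 4 = 1; sign now +1
(149697/29131) = (4042/29131)   [reduce mod 29131]
4042 = 2^1·2021; (2/29131) = -1 since 29131 mod 8 = 3, so (4042/29131) = (-1)^1·(2021/29131); sign now -1
reciprocity: (2021/29131) = +1·(29131/2021) since 2021 mod 4 = 1, 29131 mod 4 = 3; sign now -1
(29131/2021) = (837/2021)   [reduce mod 2021]
reciprocity: (837/2021) = +1·(2021/837) since 837 mod 4 = 1, 2021 mod 4 = 1; sign now -1
(2021/837) = (347/837)   [reduce mod 837]
reciprocity: (347/837) = +1·(837/347) since 347 mod 4 = 3, 837 mod 4 = 1; sign now -1
(837/347) = (143/347)   [reduce mod 347]
reciprocity: (143/347) = -1·(347/143) since 143 mod 4 = 3, 347 mod 4 = 3; sign now +1
(347/143) = (61/143)   [reduce mod 143]
reciprocity: (61/143) = +1·(143/61) since 61 mod 4 = 1, 143 mod 4 = 3; sign now +1
(143/61) = (21/61)   [reduce mod 61]
reciprocity: (21/61) = +1·(61/21) since 21 mod 4 = 1, 61 mod 4 = 1; sign now +1
(61/21) = (19/21)   [reduce mod 21]
reciprocity: (19/21) = +1·(21/19) since 19 mod 4 = 3, 21 mod 4 = 1; sign now +1
(21/19) = (2/19)   [reduce mod 19]
2 = 2^1·1; (2/19) = -1 since 19 mod 8 = 3, so (2/19) = (-1)^1·(1/19); sign now -1
(1/19) = 1; final value = sign = -1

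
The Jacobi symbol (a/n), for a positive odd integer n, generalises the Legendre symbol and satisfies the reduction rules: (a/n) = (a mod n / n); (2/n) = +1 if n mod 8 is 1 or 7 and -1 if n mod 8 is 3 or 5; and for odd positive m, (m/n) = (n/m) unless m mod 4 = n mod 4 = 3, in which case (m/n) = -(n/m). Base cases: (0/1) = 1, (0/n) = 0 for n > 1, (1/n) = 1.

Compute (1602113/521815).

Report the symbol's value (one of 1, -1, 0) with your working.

(1602113/521815) = (36668/521815)   [reduce mod 521815]
36668 = 2^2·9167; (2/521815) = +1 since 521815 mod 8 = 7, so (36668/521815) = (+1)^2·(9167/521815); sign now +1
reciprocity: (9167/521815) = -1·(521815/9167) since 9167 mod 4 = 3, 521815 mod 4 = 3; sign now -1
(521815/9167) = (8463/9167)   [reduce mod 9167]
reciprocity: (8463/9167) = -1·(9167/8463) since 8463 mod 4 = 3, 9167 mod 4 = 3; sign now +1
(9167/8463) = (704/8463)   [reduce mod 8463]
704 = 2^6·11; (2/8463) = +1 since 8463 mod 8 = 7, so (704/8463) = (+1)^6·(11/8463); sign now +1
reciprocity: (11/8463) = -1·(8463/11) since 11 mod 4 = 3, 8463 mod 4 = 3; sign now -1
(8463/11) = (4/11)   [reduce mod 11]
4 = 2^2·1; (2/11) = -1 since 11 mod 8 = 3, so (4/11) = (-1)^2·(1/11); sign now -1
(1/11) = 1; final value = sign = -1

-1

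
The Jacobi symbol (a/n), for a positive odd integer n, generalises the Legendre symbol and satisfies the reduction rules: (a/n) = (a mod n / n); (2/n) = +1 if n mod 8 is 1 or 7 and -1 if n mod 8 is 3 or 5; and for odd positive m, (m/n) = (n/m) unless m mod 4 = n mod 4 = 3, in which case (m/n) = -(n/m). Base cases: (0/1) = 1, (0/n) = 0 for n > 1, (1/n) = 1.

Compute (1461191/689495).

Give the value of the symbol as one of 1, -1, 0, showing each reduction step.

(1461191/689495) = (82201/689495)   [reduce mod 689495]
reciprocity: (82201/689495) = +1·(689495/82201) since 82201 mod 4 = 1, 689495 mod 4 = 3; sign now +1
(689495/82201) = (31887/82201)   [reduce mod 82201]
reciprocity: (31887/82201) = +1·(82201/31887) since 31887 mod 4 = 3, 82201 mod 4 = 1; sign now +1
(82201/31887) = (18427/31887)   [reduce mod 31887]
reciprocity: (18427/31887) = -1·(31887/18427) since 18427 mod 4 = 3, 31887 mod 4 = 3; sign now -1
(31887/18427) = (13460/18427)   [reduce mod 18427]
13460 = 2^2·3365; (2/18427) = -1 since 18427 mod 8 = 3, so (13460/18427) = (-1)^2·(3365/18427); sign now -1
reciprocity: (3365/18427) = +1·(18427/3365) since 3365 mod 4 = 1, 18427 mod 4 = 3; sign now -1
(18427/3365) = (1602/3365)   [reduce mod 3365]
1602 = 2^1·801; (2/3365) = -1 since 3365 mod 8 = 5, so (1602/3365) = (-1)^1·(801/3365); sign now +1
reciprocity: (801/3365) = +1·(3365/801) since 801 mod 4 = 1, 3365 mod 4 = 1; sign now +1
(3365/801) = (161/801)   [reduce mod 801]
reciprocity: (161/801) = +1·(801/161) since 161 mod 4 = 1, 801 mod 4 = 1; sign now +1
(801/161) = (157/161)   [reduce mod 161]
reciprocity: (157/161) = +1·(161/157) since 157 mod 4 = 1, 161 mod 4 = 1; sign now +1
(161/157) = (4/157)   [reduce mod 157]
4 = 2^2·1; (2/157) = -1 since 157 mod 8 = 5, so (4/157) = (-1)^2·(1/157); sign now +1
(1/157) = 1; final value = sign = +1

1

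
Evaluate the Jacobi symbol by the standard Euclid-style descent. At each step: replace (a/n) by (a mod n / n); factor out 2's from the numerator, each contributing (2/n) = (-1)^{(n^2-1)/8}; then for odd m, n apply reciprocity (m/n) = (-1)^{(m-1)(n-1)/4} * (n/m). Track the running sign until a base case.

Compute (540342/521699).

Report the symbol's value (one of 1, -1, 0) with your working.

1

(540342/521699) = (18643/521699)   [reduce mod 521699]
reciprocity: (18643/521699) = -1·(521699/18643) since 18643 mod 4 = 3, 521699 mod 4 = 3; sign now -1
(521699/18643) = (18338/18643)   [reduce mod 18643]
18338 = 2^1·9169; (2/18643) = -1 since 18643 mod 8 = 3, so (18338/18643) = (-1)^1·(9169/18643); sign now +1
reciprocity: (9169/18643) = +1·(18643/9169) since 9169 mod 4 = 1, 18643 mod 4 = 3; sign now +1
(18643/9169) = (305/9169)   [reduce mod 9169]
reciprocity: (305/9169) = +1·(9169/305) since 305 mod 4 = 1, 9169 mod 4 = 1; sign now +1
(9169/305) = (19/305)   [reduce mod 305]
reciprocity: (19/305) = +1·(305/19) since 19 mod 4 = 3, 305 mod 4 = 1; sign now +1
(305/19) = (1/19)   [reduce mod 19]
(1/19) = 1; final value = sign = +1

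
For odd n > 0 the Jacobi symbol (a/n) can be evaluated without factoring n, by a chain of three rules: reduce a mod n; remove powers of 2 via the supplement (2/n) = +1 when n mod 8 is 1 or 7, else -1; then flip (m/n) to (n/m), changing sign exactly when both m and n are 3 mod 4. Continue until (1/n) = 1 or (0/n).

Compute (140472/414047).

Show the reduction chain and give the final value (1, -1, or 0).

factor out 2^3: 140472 = 2^3·17559; with 414047 mod 8 = 7, (2/414047) = +1; sign now +1; continue with (17559/414047)
flip (17559/414047) -> (414047/17559): both odd, 17559 mod 4 = 3, 414047 mod 4 = 3, so the flip contributes -1; sign now -1
(414047/17559): 414047 mod 17559 = 10190, so (414047/17559) = (10190/17559)
factor out 2^1: 10190 = 2^1·5095; with 17559 mod 8 = 7, (2/17559) = +1; sign now -1; continue with (5095/17559)
flip (5095/17559) -> (17559/5095): both odd, 5095 mod 4 = 3, 17559 mod 4 = 3, so the flip contributes -1; sign now +1
(17559/5095): 17559 mod 5095 = 2274, so (17559/5095) = (2274/5095)
factor out 2^1: 2274 = 2^1·1137; with 5095 mod 8 = 7, (2/5095) = +1; sign now +1; continue with (1137/5095)
flip (1137/5095) -> (5095/1137): both odd, 1137 mod 4 = 1, 5095 mod 4 = 3, so the flip contributes +1; sign now +1
(5095/1137): 5095 mod 1137 = 547, so (5095/1137) = (547/1137)
flip (547/1137) -> (1137/547): both odd, 547 mod 4 = 3, 1137 mod 4 = 1, so the flip contributes +1; sign now +1
(1137/547): 1137 mod 547 = 43, so (1137/547) = (43/547)
flip (43/547) -> (547/43): both odd, 43 mod 4 = 3, 547 mod 4 = 3, so the flip contributes -1; sign now -1
(547/43): 547 mod 43 = 31, so (547/43) = (31/43)
flip (31/43) -> (43/31): both odd, 31 mod 4 = 3, 43 mod 4 = 3, so the flip contributes -1; sign now +1
(43/31): 43 mod 31 = 12, so (43/31) = (12/31)
factor out 2^2: 12 = 2^2·3; with 31 mod 8 = 7, (2/31) = +1; sign now +1; continue with (3/31)
flip (3/31) -> (31/3): both odd, 3 mod 4 = 3, 31 mod 4 = 3, so the flip contributes -1; sign now -1
(31/3): 31 mod 3 = 1, so (31/3) = (1/3)
reached (1/3) = 1, so the symbol is -1

-1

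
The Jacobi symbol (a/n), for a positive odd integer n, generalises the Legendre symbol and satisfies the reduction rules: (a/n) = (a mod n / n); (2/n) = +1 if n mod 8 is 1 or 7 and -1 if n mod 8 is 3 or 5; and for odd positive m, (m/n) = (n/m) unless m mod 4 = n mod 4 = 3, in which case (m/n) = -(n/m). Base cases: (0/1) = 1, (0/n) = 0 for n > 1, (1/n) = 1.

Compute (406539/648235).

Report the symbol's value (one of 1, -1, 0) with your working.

0

reciprocity: (406539/648235) = -1·(648235/406539) since 406539 mod 4 = 3, 648235 mod 4 = 3; sign now -1
(648235/406539) = (241696/406539)   [reduce mod 406539]
241696 = 2^5·7553; (2/406539) = -1 since 406539 mod 8 = 3, so (241696/406539) = (-1)^5·(7553/406539); sign now +1
reciprocity: (7553/406539) = +1·(406539/7553) since 7553 mod 4 = 1, 406539 mod 4 = 3; sign now +1
(406539/7553) = (6230/7553)   [reduce mod 7553]
6230 = 2^1·3115; (2/7553) = +1 since 7553 mod 8 = 1, so (6230/7553) = (+1)^1·(3115/7553); sign now +1
reciprocity: (3115/7553) = +1·(7553/3115) since 3115 mod 4 = 3, 7553 mod 4 = 1; sign now +1
(7553/3115) = (1323/3115)   [reduce mod 3115]
reciprocity: (1323/3115) = -1·(3115/1323) since 1323 mod 4 = 3, 3115 mod 4 = 3; sign now -1
(3115/1323) = (469/1323)   [reduce mod 1323]
reciprocity: (469/1323) = +1·(1323/469) since 469 mod 4 = 1, 1323 mod 4 = 3; sign now -1
(1323/469) = (385/469)   [reduce mod 469]
reciprocity: (385/469) = +1·(469/385) since 385 mod 4 = 1, 469 mod 4 = 1; sign now -1
(469/385) = (84/385)   [reduce mod 385]
84 = 2^2·21; (2/385) = +1 since 385 mod 8 = 1, so (84/385) = (+1)^2·(21/385); sign now -1
reciprocity: (21/385) = +1·(385/21) since 21 mod 4 = 1, 385 mod 4 = 1; sign now -1
(385/21) = (7/21)   [reduce mod 21]
reciprocity: (7/21) = +1·(21/7) since 7 mod 4 = 3, 21 mod 4 = 1; sign now -1
(21/7) = (0/7)   [reduce mod 7]
(0/7) = 0   [gcd(a, n) > 1]; final value = 0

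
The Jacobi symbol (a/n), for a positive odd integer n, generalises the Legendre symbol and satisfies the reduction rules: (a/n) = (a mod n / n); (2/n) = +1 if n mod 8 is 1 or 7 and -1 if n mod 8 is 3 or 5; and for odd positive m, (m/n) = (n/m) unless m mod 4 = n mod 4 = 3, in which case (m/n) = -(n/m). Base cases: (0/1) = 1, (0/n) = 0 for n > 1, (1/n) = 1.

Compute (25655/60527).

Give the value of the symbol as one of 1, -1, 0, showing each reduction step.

-1

flip (25655/60527) -> (60527/25655): both odd, 25655 mod 4 = 3, 60527 mod 4 = 3, so the flip contributes -1; sign now -1
(60527/25655): 60527 mod 25655 = 9217, so (60527/25655) = (9217/25655)
flip (9217/25655) -> (25655/9217): both odd, 9217 mod 4 = 1, 25655 mod 4 = 3, so the flip contributes +1; sign now -1
(25655/9217): 25655 mod 9217 = 7221, so (25655/9217) = (7221/9217)
flip (7221/9217) -> (9217/7221): both odd, 7221 mod 4 = 1, 9217 mod 4 = 1, so the flip contributes +1; sign now -1
(9217/7221): 9217 mod 7221 = 1996, so (9217/7221) = (1996/7221)
factor out 2^2: 1996 = 2^2·499; with 7221 mod 8 = 5, (2/7221) = -1; sign now -1; continue with (499/7221)
flip (499/7221) -> (7221/499): both odd, 499 mod 4 = 3, 7221 mod 4 = 1, so the flip contributes +1; sign now -1
(7221/499): 7221 mod 499 = 235, so (7221/499) = (235/499)
flip (235/499) -> (499/235): both odd, 235 mod 4 = 3, 499 mod 4 = 3, so the flip contributes -1; sign now +1
(499/235): 499 mod 235 = 29, so (499/235) = (29/235)
flip (29/235) -> (235/29): both odd, 29 mod 4 = 1, 235 mod 4 = 3, so the flip contributes +1; sign now +1
(235/29): 235 mod 29 = 3, so (235/29) = (3/29)
flip (3/29) -> (29/3): both odd, 3 mod 4 = 3, 29 mod 4 = 1, so the flip contributes +1; sign now +1
(29/3): 29 mod 3 = 2, so (29/3) = (2/3)
factor out 2^1: 2 = 2^1·1; with 3 mod 8 = 3, (2/3) = -1; sign now -1; continue with (1/3)
reached (1/3) = 1, so the symbol is -1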